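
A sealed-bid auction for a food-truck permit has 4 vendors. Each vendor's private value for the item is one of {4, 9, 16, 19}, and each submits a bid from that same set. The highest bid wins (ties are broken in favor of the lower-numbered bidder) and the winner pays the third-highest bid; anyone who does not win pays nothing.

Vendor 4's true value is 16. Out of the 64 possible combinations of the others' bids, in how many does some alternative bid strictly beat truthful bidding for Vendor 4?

Others bid (4, 4, 16): truth gives 0; bid 19 gives 12 > 0. Violating.
Others bid (4, 9, 16): truth gives 0; bid 19 gives 7 > 0. Violating.
Others bid (4, 16, 4): truth gives 0; bid 19 gives 12 > 0. Violating.
Others bid (4, 16, 9): truth gives 0; bid 19 gives 7 > 0. Violating.
Others bid (4, 4, 4): truth gives 12; no alternative beats it.
Others bid (4, 4, 9): truth gives 12; no alternative beats it.
(Checking all 64 profiles: 12 have a profitable deviation, 52 do not.)

12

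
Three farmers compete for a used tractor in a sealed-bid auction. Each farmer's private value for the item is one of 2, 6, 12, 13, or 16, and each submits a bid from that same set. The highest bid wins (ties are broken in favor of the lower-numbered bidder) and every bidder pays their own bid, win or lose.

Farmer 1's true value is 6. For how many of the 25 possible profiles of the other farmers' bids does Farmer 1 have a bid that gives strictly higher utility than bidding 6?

Others bid (2, 2): truth gives 0; bid 2 gives 4 > 0. Violating.
Others bid (2, 12): truth gives -6; bid 2 gives -2 > -6. Violating.
Others bid (2, 13): truth gives -6; bid 2 gives -2 > -6. Violating.
Others bid (2, 16): truth gives -6; bid 2 gives -2 > -6. Violating.
Others bid (2, 6): truth gives 0; no alternative beats it.
Others bid (6, 2): truth gives 0; no alternative beats it.
(Checking all 25 profiles: 22 have a profitable deviation, 3 do not.)

22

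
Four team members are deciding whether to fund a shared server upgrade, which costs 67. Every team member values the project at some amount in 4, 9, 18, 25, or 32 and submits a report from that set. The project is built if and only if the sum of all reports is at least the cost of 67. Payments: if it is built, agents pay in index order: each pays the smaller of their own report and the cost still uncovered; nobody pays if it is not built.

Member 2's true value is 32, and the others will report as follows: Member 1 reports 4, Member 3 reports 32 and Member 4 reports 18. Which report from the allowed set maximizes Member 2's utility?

18

Report 4: project not built, utility 0.
Report 9: project not built, utility 0.
Report 18: project built, pays 18, utility 32 - 18 = 14.
Report 25: project built, pays 25, utility 32 - 25 = 7.
Report 32: project built, pays 32, utility 32 - 32 = 0.
The best choice is 18 with utility 14.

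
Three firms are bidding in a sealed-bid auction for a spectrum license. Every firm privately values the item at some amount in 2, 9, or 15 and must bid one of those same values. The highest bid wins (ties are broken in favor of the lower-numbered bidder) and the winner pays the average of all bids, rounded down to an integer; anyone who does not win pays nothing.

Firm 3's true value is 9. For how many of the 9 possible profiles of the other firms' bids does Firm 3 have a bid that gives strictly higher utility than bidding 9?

Others bid (2, 9): truth gives 0; bid 15 gives 1 > 0. Violating.
Others bid (9, 2): truth gives 0; bid 15 gives 1 > 0. Violating.
Others bid (2, 2): truth gives 5; no alternative beats it.
Others bid (2, 15): truth gives 0; no alternative beats it.
(Checking all 9 profiles: 2 have a profitable deviation, 7 do not.)

2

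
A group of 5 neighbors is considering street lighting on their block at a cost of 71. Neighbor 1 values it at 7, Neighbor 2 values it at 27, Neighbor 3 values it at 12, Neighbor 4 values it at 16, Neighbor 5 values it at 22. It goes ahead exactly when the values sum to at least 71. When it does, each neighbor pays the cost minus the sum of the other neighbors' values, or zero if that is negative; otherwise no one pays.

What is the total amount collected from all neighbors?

Total value 84 ≥ cost 71, so it is built.
Neighbor 1: others sum to 77; max(0, 71 - 77) = 0.
Neighbor 2: others sum to 57; max(0, 71 - 57) = 14.
Neighbor 3: others sum to 72; max(0, 71 - 72) = 0.
Neighbor 4: others sum to 68; max(0, 71 - 68) = 3.
Neighbor 5: others sum to 62; max(0, 71 - 62) = 9.
Total collected = 0 + 14 + 0 + 3 + 9 = 26.

26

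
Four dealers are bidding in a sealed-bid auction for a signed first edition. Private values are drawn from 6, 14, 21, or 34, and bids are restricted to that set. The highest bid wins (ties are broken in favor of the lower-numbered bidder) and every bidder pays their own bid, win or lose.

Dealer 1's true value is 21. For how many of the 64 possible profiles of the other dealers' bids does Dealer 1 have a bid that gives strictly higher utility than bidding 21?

Others bid (6, 6, 6): truth gives 0; bid 6 gives 15 > 0. Violating.
Others bid (6, 6, 14): truth gives 0; bid 14 gives 7 > 0. Violating.
Others bid (6, 6, 34): truth gives -21; bid 6 gives -6 > -21. Violating.
Others bid (6, 14, 6): truth gives 0; bid 14 gives 7 > 0. Violating.
Others bid (6, 6, 21): truth gives 0; no alternative beats it.
Others bid (6, 14, 21): truth gives 0; no alternative beats it.
(Checking all 64 profiles: 45 have a profitable deviation, 19 do not.)

45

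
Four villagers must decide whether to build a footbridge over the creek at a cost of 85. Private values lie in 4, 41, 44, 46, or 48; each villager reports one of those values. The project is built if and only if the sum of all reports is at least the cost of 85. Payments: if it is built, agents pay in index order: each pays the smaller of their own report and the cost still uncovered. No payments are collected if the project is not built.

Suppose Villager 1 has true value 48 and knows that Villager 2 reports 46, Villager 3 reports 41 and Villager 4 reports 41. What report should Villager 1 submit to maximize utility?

Report 4: project built, pays 4, utility 48 - 4 = 44.
Report 41: project built, pays 41, utility 48 - 41 = 7.
Report 44: project built, pays 44, utility 48 - 44 = 4.
Report 46: project built, pays 46, utility 48 - 46 = 2.
Report 48: project built, pays 48, utility 48 - 48 = 0.
The best choice is 4 with utility 44.

4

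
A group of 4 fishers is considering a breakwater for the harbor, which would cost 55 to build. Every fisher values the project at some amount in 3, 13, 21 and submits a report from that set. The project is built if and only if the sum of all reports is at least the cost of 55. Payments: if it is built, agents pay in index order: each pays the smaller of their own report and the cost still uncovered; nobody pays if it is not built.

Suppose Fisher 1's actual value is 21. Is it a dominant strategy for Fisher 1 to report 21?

Consider the case where Fisher 2 reports 3, Fisher 3 reports 21 and Fisher 4 reports 21.
Truthful report 21: project built, pays 21, utility 21 - 21 = 0.
Report 13 instead: project built, pays 13, utility 21 - 13 = 8.
Since 8 > 0, reporting 13 is strictly better here, so truthful reporting is not dominant.

No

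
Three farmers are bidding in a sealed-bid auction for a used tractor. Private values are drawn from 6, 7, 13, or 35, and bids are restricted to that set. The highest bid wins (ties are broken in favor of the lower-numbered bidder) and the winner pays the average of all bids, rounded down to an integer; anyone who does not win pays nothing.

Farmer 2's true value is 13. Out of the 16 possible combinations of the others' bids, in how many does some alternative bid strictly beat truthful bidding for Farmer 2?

2

Others bid (6, 6): truth gives 5; bid 7 gives 7 > 5. Violating.
Others bid (6, 7): truth gives 5; bid 7 gives 7 > 5. Violating.
Others bid (6, 13): truth gives 3; no alternative beats it.
Others bid (6, 35): truth gives 0; no alternative beats it.
(Checking all 16 profiles: 2 have a profitable deviation, 14 do not.)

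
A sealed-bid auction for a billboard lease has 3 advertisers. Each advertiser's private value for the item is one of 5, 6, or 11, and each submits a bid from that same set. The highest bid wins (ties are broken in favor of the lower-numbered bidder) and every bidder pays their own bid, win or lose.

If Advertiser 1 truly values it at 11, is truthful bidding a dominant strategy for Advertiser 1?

Consider the case where Advertiser 2 bids 5 and Advertiser 3 bids 5.
Truthful bid 11: wins, pays 11, utility 11 - 11 = 0.
Bid 5 instead: wins, pays 5, utility 11 - 5 = 6.
Since 6 > 0, bidding 5 is strictly better here, so truthful bidding is not dominant.

No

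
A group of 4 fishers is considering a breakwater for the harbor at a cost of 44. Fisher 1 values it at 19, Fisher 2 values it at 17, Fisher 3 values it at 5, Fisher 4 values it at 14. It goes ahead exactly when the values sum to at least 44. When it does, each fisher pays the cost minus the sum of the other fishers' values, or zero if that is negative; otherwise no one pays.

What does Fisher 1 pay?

8

Total value 55 ≥ cost 44, so the project is built.
The other fishers' values sum to 36.
Cost minus that sum is 44 - 36 = 8.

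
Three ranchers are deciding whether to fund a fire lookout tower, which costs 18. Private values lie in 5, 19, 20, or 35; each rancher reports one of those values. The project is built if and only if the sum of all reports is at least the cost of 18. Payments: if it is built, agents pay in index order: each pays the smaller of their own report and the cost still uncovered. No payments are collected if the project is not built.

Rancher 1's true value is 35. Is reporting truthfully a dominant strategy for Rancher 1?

No

Consider the case where Rancher 2 reports 5 and Rancher 3 reports 19.
Truthful report 35: project built, pays 18, utility 35 - 18 = 17.
Report 5 instead: project built, pays 5, utility 35 - 5 = 30.
Since 30 > 17, reporting 5 is strictly better here, so truthful reporting is not dominant.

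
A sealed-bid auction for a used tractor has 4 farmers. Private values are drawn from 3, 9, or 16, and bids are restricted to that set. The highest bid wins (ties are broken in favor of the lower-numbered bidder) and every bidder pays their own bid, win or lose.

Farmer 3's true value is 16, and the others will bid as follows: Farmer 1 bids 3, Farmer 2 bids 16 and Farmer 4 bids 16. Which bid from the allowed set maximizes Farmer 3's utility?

Bid 3: loses but pays 3, utility -3.
Bid 9: loses but pays 9, utility -9.
Bid 16: loses but pays 16, utility -16.
The best choice is 3 with utility -3.

3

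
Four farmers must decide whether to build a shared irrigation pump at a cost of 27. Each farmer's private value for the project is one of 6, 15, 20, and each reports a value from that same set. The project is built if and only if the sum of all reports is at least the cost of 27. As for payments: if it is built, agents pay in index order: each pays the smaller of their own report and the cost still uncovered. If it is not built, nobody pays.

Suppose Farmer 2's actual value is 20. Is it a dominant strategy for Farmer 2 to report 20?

Consider the case where Farmer 1 reports 6, Farmer 3 reports 6 and Farmer 4 reports 6.
Truthful report 20: project built, pays 20, utility 20 - 20 = 0.
Report 15 instead: project built, pays 15, utility 20 - 15 = 5.
Since 5 > 0, reporting 15 is strictly better here, so truthful reporting is not dominant.

No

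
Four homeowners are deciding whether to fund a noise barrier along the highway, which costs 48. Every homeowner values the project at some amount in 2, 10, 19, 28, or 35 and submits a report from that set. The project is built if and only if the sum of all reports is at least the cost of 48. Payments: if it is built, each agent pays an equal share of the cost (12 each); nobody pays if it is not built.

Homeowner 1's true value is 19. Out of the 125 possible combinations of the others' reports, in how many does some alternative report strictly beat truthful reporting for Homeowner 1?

9

Others report (2, 2, 10): truth gives 0; report 35 gives 7 > 0. Violating.
Others report (2, 2, 19): truth gives 0; report 28 gives 7 > 0. Violating.
Others report (2, 10, 2): truth gives 0; report 35 gives 7 > 0. Violating.
Others report (2, 10, 10): truth gives 0; report 28 gives 7 > 0. Violating.
Others report (2, 2, 2): truth gives 0; no alternative beats it.
Others report (2, 2, 28): truth gives 7; no alternative beats it.
(Checking all 125 profiles: 9 have a profitable deviation, 116 do not.)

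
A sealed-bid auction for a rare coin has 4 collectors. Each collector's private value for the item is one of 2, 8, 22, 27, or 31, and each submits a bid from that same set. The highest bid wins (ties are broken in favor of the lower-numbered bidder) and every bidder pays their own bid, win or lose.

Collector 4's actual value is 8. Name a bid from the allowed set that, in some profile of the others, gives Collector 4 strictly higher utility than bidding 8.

Suppose Collector 1 bids 2, Collector 2 bids 2 and Collector 3 bids 8.
Bid 8: loses but pays 8, utility -8.
Bid 2: loses but pays 2, utility -2.
So bidding 2 beats truth here (-2 > -8).

2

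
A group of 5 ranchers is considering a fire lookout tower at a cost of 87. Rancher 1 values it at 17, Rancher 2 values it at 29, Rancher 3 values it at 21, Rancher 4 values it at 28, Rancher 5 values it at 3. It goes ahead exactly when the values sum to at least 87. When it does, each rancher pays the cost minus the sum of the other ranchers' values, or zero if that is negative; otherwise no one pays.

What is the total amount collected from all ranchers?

51

Total value 98 ≥ cost 87, so it is built.
Rancher 1: others sum to 81; max(0, 87 - 81) = 6.
Rancher 2: others sum to 69; max(0, 87 - 69) = 18.
Rancher 3: others sum to 77; max(0, 87 - 77) = 10.
Rancher 4: others sum to 70; max(0, 87 - 70) = 17.
Rancher 5: others sum to 95; max(0, 87 - 95) = 0.
Total collected = 6 + 18 + 10 + 17 + 0 = 51.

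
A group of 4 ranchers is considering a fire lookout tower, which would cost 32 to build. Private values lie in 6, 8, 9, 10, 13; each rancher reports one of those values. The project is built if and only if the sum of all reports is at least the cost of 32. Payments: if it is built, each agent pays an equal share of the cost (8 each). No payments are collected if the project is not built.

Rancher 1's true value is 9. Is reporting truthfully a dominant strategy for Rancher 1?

Consider the case where Rancher 2 reports 6, Rancher 3 reports 6 and Rancher 4 reports 8.
Truthful report 9: project not built, utility 0.
Report 13 instead: project built, pays 8, utility 9 - 8 = 1.
Since 1 > 0, reporting 13 is strictly better here, so truthful reporting is not dominant.

No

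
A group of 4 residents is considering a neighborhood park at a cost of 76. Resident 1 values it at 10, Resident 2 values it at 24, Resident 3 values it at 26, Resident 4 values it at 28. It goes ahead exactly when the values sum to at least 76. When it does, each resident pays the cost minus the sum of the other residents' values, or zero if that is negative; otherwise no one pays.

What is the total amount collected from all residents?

42

Total value 88 ≥ cost 76, so it is built.
Resident 1: others sum to 78; max(0, 76 - 78) = 0.
Resident 2: others sum to 64; max(0, 76 - 64) = 12.
Resident 3: others sum to 62; max(0, 76 - 62) = 14.
Resident 4: others sum to 60; max(0, 76 - 60) = 16.
Total collected = 0 + 12 + 14 + 16 = 42.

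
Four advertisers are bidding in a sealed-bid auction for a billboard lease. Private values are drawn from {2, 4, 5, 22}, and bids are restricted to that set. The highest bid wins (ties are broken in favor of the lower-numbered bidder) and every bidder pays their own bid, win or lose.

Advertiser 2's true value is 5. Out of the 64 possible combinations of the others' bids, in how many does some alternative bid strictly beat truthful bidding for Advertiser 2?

50

Others bid (2, 2, 2): truth gives 0; bid 4 gives 1 > 0. Violating.
Others bid (2, 2, 4): truth gives 0; bid 4 gives 1 > 0. Violating.
Others bid (2, 2, 22): truth gives -5; bid 2 gives -2 > -5. Violating.
Others bid (2, 4, 2): truth gives 0; bid 4 gives 1 > 0. Violating.
Others bid (2, 2, 5): truth gives 0; no alternative beats it.
Others bid (2, 4, 5): truth gives 0; no alternative beats it.
(Checking all 64 profiles: 50 have a profitable deviation, 14 do not.)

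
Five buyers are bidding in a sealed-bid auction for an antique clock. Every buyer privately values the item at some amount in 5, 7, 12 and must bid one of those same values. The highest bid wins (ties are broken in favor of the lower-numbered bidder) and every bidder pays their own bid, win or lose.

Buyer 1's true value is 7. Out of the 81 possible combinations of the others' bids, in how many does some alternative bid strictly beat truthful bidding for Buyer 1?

Others bid (5, 5, 5, 5): truth gives 0; bid 5 gives 2 > 0. Violating.
Others bid (5, 5, 5, 12): truth gives -7; bid 5 gives -5 > -7. Violating.
Others bid (5, 5, 7, 12): truth gives -7; bid 5 gives -5 > -7. Violating.
Others bid (5, 5, 12, 5): truth gives -7; bid 5 gives -5 > -7. Violating.
Others bid (5, 5, 5, 7): truth gives 0; no alternative beats it.
Others bid (5, 5, 7, 5): truth gives 0; no alternative beats it.
(Checking all 81 profiles: 66 have a profitable deviation, 15 do not.)

66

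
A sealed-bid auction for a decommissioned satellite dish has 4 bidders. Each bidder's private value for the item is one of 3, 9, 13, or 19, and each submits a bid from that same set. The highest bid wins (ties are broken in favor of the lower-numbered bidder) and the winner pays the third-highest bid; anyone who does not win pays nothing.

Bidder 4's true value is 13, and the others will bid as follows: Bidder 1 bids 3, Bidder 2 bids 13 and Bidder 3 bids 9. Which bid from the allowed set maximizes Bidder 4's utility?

19

Bid 3: loses, pays 0, utility 0.
Bid 9: loses, pays 0, utility 0.
Bid 13: loses, pays 0, utility 0.
Bid 19: wins, pays 9, utility 13 - 9 = 4.
The best choice is 19 with utility 4.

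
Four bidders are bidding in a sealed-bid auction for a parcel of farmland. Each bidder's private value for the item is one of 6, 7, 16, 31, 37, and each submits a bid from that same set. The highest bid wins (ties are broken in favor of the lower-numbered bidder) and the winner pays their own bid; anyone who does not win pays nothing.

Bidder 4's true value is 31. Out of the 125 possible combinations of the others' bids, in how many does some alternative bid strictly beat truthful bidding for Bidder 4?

Others bid (6, 6, 6): truth gives 0; bid 7 gives 24 > 0. Violating.
Others bid (6, 6, 7): truth gives 0; bid 16 gives 15 > 0. Violating.
Others bid (6, 7, 6): truth gives 0; bid 16 gives 15 > 0. Violating.
Others bid (6, 7, 7): truth gives 0; bid 16 gives 15 > 0. Violating.
Others bid (6, 6, 16): truth gives 0; no alternative beats it.
Others bid (6, 6, 31): truth gives 0; no alternative beats it.
(Checking all 125 profiles: 8 have a profitable deviation, 117 do not.)

8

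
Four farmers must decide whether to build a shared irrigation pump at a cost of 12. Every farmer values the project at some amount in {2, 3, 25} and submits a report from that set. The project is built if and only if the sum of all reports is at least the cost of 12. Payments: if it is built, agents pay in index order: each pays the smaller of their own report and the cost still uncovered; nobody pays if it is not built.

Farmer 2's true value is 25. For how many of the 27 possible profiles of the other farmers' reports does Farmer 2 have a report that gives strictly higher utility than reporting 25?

11

Others report (2, 2, 25): truth gives 15; report 2 gives 23 > 15. Violating.
Others report (2, 3, 25): truth gives 15; report 2 gives 23 > 15. Violating.
Others report (2, 25, 2): truth gives 15; report 2 gives 23 > 15. Violating.
Others report (2, 25, 3): truth gives 15; report 2 gives 23 > 15. Violating.
Others report (2, 2, 2): truth gives 15; no alternative beats it.
Others report (2, 2, 3): truth gives 15; no alternative beats it.
(Checking all 27 profiles: 11 have a profitable deviation, 16 do not.)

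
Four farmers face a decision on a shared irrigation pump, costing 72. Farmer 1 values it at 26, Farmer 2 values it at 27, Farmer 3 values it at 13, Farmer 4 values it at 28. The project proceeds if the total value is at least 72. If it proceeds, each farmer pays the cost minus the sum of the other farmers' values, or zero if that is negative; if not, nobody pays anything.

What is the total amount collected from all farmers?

15

Total value 94 ≥ cost 72, so it is built.
Farmer 1: others sum to 68; max(0, 72 - 68) = 4.
Farmer 2: others sum to 67; max(0, 72 - 67) = 5.
Farmer 3: others sum to 81; max(0, 72 - 81) = 0.
Farmer 4: others sum to 66; max(0, 72 - 66) = 6.
Total collected = 4 + 5 + 0 + 6 = 15.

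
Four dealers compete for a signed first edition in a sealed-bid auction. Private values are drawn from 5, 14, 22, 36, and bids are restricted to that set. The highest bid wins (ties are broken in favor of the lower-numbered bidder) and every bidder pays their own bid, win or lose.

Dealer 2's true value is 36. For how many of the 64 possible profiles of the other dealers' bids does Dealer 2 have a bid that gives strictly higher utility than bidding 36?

Others bid (5, 5, 5): truth gives 0; bid 14 gives 22 > 0. Violating.
Others bid (5, 5, 14): truth gives 0; bid 14 gives 22 > 0. Violating.
Others bid (5, 5, 22): truth gives 0; bid 22 gives 14 > 0. Violating.
Others bid (5, 14, 5): truth gives 0; bid 14 gives 22 > 0. Violating.
Others bid (5, 5, 36): truth gives 0; no alternative beats it.
Others bid (5, 14, 36): truth gives 0; no alternative beats it.
(Checking all 64 profiles: 34 have a profitable deviation, 30 do not.)

34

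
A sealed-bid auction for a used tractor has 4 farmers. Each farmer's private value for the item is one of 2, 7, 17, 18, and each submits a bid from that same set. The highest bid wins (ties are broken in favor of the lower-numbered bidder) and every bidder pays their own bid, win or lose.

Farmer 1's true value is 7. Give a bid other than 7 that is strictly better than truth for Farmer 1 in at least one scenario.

Suppose Farmer 2 bids 2, Farmer 3 bids 2 and Farmer 4 bids 2.
Bid 7: wins, pays 7, utility 7 - 7 = 0.
Bid 2: wins, pays 2, utility 7 - 2 = 5.
So bidding 2 beats truth here (5 > 0).

2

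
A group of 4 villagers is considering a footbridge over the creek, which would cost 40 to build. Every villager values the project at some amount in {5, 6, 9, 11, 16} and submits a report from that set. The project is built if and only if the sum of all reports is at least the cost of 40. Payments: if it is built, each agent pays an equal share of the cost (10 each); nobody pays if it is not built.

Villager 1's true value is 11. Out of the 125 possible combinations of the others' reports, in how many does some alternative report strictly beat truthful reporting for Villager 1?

Others report (5, 5, 16): truth gives 0; report 16 gives 1 > 0. Violating.
Others report (5, 6, 16): truth gives 0; report 16 gives 1 > 0. Violating.
Others report (5, 9, 11): truth gives 0; report 16 gives 1 > 0. Violating.
Others report (5, 11, 9): truth gives 0; report 16 gives 1 > 0. Violating.
Others report (5, 5, 5): truth gives 0; no alternative beats it.
Others report (5, 5, 6): truth gives 0; no alternative beats it.
(Checking all 125 profiles: 34 have a profitable deviation, 91 do not.)

34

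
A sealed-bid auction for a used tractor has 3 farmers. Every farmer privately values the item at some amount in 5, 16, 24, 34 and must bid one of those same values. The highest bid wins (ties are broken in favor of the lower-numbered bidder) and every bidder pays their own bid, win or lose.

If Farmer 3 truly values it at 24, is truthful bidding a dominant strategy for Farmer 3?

Consider the case where Farmer 1 bids 5 and Farmer 2 bids 5.
Truthful bid 24: wins, pays 24, utility 24 - 24 = 0.
Bid 16 instead: wins, pays 16, utility 24 - 16 = 8.
Since 8 > 0, bidding 16 is strictly better here, so truthful bidding is not dominant.

No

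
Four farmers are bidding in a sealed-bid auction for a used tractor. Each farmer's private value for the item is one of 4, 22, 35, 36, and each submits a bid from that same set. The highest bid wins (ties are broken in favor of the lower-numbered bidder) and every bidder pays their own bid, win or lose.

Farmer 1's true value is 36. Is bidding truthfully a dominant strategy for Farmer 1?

Consider the case where Farmer 2 bids 4, Farmer 3 bids 4 and Farmer 4 bids 4.
Truthful bid 36: wins, pays 36, utility 36 - 36 = 0.
Bid 4 instead: wins, pays 4, utility 36 - 4 = 32.
Since 32 > 0, bidding 4 is strictly better here, so truthful bidding is not dominant.

No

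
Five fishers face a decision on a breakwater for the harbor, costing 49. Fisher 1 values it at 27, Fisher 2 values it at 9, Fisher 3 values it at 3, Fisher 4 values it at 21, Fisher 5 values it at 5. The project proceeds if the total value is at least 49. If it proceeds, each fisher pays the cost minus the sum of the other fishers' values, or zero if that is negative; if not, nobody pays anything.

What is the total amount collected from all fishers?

16

Total value 65 ≥ cost 49, so it is built.
Fisher 1: others sum to 38; max(0, 49 - 38) = 11.
Fisher 2: others sum to 56; max(0, 49 - 56) = 0.
Fisher 3: others sum to 62; max(0, 49 - 62) = 0.
Fisher 4: others sum to 44; max(0, 49 - 44) = 5.
Fisher 5: others sum to 60; max(0, 49 - 60) = 0.
Total collected = 11 + 0 + 0 + 5 + 0 = 16.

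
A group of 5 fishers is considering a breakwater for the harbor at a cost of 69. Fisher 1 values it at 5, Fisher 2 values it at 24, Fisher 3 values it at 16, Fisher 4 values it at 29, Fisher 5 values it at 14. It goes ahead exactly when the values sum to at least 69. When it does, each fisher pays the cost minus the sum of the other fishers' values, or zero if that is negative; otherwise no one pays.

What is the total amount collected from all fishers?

15

Total value 88 ≥ cost 69, so it is built.
Fisher 1: others sum to 83; max(0, 69 - 83) = 0.
Fisher 2: others sum to 64; max(0, 69 - 64) = 5.
Fisher 3: others sum to 72; max(0, 69 - 72) = 0.
Fisher 4: others sum to 59; max(0, 69 - 59) = 10.
Fisher 5: others sum to 74; max(0, 69 - 74) = 0.
Total collected = 0 + 5 + 0 + 10 + 0 = 15.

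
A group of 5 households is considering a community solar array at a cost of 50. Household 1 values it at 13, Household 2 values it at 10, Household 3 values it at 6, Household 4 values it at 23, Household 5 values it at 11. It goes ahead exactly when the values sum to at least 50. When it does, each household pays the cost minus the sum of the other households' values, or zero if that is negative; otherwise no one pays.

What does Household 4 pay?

10

Total value 63 ≥ cost 50, so the project is built.
The other households' values sum to 40.
Cost minus that sum is 50 - 40 = 10.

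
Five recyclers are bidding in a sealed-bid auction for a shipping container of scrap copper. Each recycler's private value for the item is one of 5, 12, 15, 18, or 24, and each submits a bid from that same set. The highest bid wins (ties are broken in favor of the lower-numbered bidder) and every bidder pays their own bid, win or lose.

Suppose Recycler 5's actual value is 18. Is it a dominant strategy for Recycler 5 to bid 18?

No

Consider the case where Recycler 1 bids 5, Recycler 2 bids 5, Recycler 3 bids 5 and Recycler 4 bids 5.
Truthful bid 18: wins, pays 18, utility 18 - 18 = 0.
Bid 12 instead: wins, pays 12, utility 18 - 12 = 6.
Since 6 > 0, bidding 12 is strictly better here, so truthful bidding is not dominant.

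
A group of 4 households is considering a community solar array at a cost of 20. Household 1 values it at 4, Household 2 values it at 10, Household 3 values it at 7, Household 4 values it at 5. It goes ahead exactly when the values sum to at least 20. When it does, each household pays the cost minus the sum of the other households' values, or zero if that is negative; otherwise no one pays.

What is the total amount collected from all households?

Total value 26 ≥ cost 20, so it is built.
Household 1: others sum to 22; max(0, 20 - 22) = 0.
Household 2: others sum to 16; max(0, 20 - 16) = 4.
Household 3: others sum to 19; max(0, 20 - 19) = 1.
Household 4: others sum to 21; max(0, 20 - 21) = 0.
Total collected = 0 + 4 + 1 + 0 = 5.

5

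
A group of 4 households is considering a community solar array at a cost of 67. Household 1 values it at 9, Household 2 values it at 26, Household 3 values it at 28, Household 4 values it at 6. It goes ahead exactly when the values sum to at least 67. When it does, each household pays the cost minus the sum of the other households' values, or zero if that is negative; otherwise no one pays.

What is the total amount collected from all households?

61

Total value 69 ≥ cost 67, so it is built.
Household 1: others sum to 60; max(0, 67 - 60) = 7.
Household 2: others sum to 43; max(0, 67 - 43) = 24.
Household 3: others sum to 41; max(0, 67 - 41) = 26.
Household 4: others sum to 63; max(0, 67 - 63) = 4.
Total collected = 7 + 24 + 26 + 4 = 61.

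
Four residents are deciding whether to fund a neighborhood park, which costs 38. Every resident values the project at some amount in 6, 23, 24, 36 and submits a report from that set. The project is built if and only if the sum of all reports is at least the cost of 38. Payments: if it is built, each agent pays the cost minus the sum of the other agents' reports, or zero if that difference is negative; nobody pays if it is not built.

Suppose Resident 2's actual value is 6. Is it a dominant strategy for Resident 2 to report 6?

Check each profile of the others' reports and compare truth against every alternative report.
Others report (6, 6, 6): truth gives 0, best alternative gives -14.
Others report (6, 6, 36): truth gives 6, best alternative gives 6.
Others report (6, 23, 23): truth gives 6, best alternative gives 6.
Others report (6, 23, 24): truth gives 6, best alternative gives 6.
Others report (6, 23, 36): truth gives 6, best alternative gives 6.
Others report (6, 24, 23): truth gives 6, best alternative gives 6.
(Remaining 58 profiles checked similarly; truth is weakly best in each.)
In every case the truthful report is at least as good as any alternative, so it is a dominant strategy.

Yes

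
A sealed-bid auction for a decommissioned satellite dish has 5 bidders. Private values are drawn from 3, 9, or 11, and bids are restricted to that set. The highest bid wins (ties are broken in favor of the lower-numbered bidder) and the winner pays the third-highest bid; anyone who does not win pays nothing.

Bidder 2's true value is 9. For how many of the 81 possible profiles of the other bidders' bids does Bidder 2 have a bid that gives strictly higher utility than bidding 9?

4

Others bid (3, 3, 3, 11): truth gives 0; bid 11 gives 6 > 0. Violating.
Others bid (3, 3, 11, 3): truth gives 0; bid 11 gives 6 > 0. Violating.
Others bid (3, 11, 3, 3): truth gives 0; bid 11 gives 6 > 0. Violating.
Others bid (9, 3, 3, 3): truth gives 0; bid 11 gives 6 > 0. Violating.
Others bid (3, 3, 3, 3): truth gives 6; no alternative beats it.
Others bid (3, 3, 3, 9): truth gives 6; no alternative beats it.
(Checking all 81 profiles: 4 have a profitable deviation, 77 do not.)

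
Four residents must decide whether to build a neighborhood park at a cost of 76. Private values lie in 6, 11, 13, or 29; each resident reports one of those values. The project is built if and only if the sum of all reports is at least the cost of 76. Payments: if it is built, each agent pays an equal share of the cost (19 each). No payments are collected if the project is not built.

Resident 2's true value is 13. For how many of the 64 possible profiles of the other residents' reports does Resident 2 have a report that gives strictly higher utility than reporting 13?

Others report (6, 29, 29): truth gives -6; report 6 gives 0 > -6. Violating.
Others report (11, 29, 29): truth gives -6; report 6 gives 0 > -6. Violating.
Others report (29, 6, 29): truth gives -6; report 6 gives 0 > -6. Violating.
Others report (29, 11, 29): truth gives -6; report 6 gives 0 > -6. Violating.
Others report (6, 6, 6): truth gives 0; no alternative beats it.
Others report (6, 6, 11): truth gives 0; no alternative beats it.
(Checking all 64 profiles: 6 have a profitable deviation, 58 do not.)

6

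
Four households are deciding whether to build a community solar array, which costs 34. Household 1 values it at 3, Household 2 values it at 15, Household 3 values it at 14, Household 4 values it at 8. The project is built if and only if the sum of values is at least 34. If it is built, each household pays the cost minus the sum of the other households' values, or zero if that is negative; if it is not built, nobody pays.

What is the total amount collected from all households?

19

Total value 40 ≥ cost 34, so it is built.
Household 1: others sum to 37; max(0, 34 - 37) = 0.
Household 2: others sum to 25; max(0, 34 - 25) = 9.
Household 3: others sum to 26; max(0, 34 - 26) = 8.
Household 4: others sum to 32; max(0, 34 - 32) = 2.
Total collected = 0 + 9 + 8 + 2 = 19.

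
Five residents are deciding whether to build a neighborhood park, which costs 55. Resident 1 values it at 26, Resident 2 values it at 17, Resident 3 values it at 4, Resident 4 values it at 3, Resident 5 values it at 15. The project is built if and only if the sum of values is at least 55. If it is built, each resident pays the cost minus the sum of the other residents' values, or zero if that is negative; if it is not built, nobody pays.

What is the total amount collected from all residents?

Total value 65 ≥ cost 55, so it is built.
Resident 1: others sum to 39; max(0, 55 - 39) = 16.
Resident 2: others sum to 48; max(0, 55 - 48) = 7.
Resident 3: others sum to 61; max(0, 55 - 61) = 0.
Resident 4: others sum to 62; max(0, 55 - 62) = 0.
Resident 5: others sum to 50; max(0, 55 - 50) = 5.
Total collected = 16 + 7 + 0 + 0 + 5 = 28.

28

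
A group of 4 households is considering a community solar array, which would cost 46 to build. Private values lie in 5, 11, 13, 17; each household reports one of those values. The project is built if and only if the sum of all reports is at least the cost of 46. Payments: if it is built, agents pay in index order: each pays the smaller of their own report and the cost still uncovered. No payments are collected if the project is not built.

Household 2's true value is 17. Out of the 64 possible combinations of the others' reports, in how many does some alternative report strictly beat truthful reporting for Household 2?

Others report (5, 11, 17): truth gives 0; report 13 gives 4 > 0. Violating.
Others report (5, 13, 17): truth gives 0; report 11 gives 6 > 0. Violating.
Others report (5, 17, 11): truth gives 0; report 13 gives 4 > 0. Violating.
Others report (5, 17, 13): truth gives 0; report 11 gives 6 > 0. Violating.
Others report (5, 5, 5): truth gives 0; no alternative beats it.
Others report (5, 5, 11): truth gives 0; no alternative beats it.
(Checking all 64 profiles: 42 have a profitable deviation, 22 do not.)

42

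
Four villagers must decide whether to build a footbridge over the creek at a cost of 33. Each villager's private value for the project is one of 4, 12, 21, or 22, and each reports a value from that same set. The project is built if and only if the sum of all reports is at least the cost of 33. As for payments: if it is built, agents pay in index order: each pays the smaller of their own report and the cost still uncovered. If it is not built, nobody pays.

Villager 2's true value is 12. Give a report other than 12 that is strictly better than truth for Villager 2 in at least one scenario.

4

Suppose Villager 1 reports 4, Villager 3 reports 4 and Villager 4 reports 21.
Report 12: project built, pays 12, utility 12 - 12 = 0.
Report 4: project built, pays 4, utility 12 - 4 = 8.
So reporting 4 beats truth here (8 > 0).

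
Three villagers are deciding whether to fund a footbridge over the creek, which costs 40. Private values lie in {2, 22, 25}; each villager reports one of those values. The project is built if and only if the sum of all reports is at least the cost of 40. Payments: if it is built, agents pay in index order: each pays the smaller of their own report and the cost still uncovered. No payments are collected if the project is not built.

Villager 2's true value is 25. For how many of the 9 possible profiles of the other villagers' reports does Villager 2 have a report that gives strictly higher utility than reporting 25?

Others report (2, 22): truth gives 0; report 22 gives 3 > 0. Violating.
Others report (2, 25): truth gives 0; report 22 gives 3 > 0. Violating.
Others report (22, 22): truth gives 7; report 2 gives 23 > 7. Violating.
Others report (22, 25): truth gives 7; report 2 gives 23 > 7. Violating.
Others report (2, 2): truth gives 0; no alternative beats it.
Others report (22, 2): truth gives 7; no alternative beats it.
(Checking all 9 profiles: 6 have a profitable deviation, 3 do not.)

6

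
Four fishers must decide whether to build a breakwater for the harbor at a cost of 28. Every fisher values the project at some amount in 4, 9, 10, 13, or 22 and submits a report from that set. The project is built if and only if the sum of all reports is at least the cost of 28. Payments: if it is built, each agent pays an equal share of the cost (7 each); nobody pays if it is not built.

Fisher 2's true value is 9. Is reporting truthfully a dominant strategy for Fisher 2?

No

Consider the case where Fisher 1 reports 4, Fisher 3 reports 4 and Fisher 4 reports 4.
Truthful report 9: project not built, utility 0.
Report 22 instead: project built, pays 7, utility 9 - 7 = 2.
Since 2 > 0, reporting 22 is strictly better here, so truthful reporting is not dominant.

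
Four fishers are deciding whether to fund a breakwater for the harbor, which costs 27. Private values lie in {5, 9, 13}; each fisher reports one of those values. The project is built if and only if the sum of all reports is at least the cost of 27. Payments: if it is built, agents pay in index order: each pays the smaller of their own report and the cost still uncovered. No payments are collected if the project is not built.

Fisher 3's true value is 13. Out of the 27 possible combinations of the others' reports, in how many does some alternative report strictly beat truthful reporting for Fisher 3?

Others report (5, 5, 9): truth gives 0; report 9 gives 4 > 0. Violating.
Others report (5, 5, 13): truth gives 0; report 5 gives 8 > 0. Violating.
Others report (5, 9, 5): truth gives 0; report 9 gives 4 > 0. Violating.
Others report (5, 9, 9): truth gives 0; report 5 gives 8 > 0. Violating.
Others report (5, 5, 5): truth gives 0; no alternative beats it.
Others report (9, 13, 5): truth gives 8; no alternative beats it.
(Checking all 27 profiles: 17 have a profitable deviation, 10 do not.)

17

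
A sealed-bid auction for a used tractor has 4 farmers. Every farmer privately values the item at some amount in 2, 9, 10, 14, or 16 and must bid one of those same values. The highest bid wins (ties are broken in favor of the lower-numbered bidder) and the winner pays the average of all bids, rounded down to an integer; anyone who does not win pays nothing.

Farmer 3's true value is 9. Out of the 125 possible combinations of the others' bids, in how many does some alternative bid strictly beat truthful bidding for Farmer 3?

17

Others bid (2, 2, 10): truth gives 0; bid 10 gives 3 > 0. Violating.
Others bid (2, 2, 14): truth gives 0; bid 14 gives 1 > 0. Violating.
Others bid (2, 9, 2): truth gives 0; bid 10 gives 4 > 0. Violating.
Others bid (2, 9, 9): truth gives 0; bid 10 gives 2 > 0. Violating.
Others bid (2, 2, 2): truth gives 6; no alternative beats it.
Others bid (2, 2, 9): truth gives 4; no alternative beats it.
(Checking all 125 profiles: 17 have a profitable deviation, 108 do not.)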